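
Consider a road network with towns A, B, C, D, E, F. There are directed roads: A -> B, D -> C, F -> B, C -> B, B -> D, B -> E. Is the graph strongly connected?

No

There is no directed path from C to F, so the graph is not strongly connected.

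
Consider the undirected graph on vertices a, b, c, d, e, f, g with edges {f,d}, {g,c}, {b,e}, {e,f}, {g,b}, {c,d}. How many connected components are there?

2

a is isolated — a component by itself.
Starting from b we can reach b, c, d, e, f, g. That is one component of size 6.
Total: 2 components.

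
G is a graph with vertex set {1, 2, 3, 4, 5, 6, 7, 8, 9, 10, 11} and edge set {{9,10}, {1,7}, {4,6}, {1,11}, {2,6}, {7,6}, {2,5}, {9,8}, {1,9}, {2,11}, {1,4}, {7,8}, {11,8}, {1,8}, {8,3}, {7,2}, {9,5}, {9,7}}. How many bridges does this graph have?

2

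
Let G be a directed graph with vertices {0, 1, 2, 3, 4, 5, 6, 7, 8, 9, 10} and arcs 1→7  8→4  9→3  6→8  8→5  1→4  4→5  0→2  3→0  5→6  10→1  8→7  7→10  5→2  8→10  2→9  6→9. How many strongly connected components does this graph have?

2

{1, 4, 5, 6, 7, 8, 10} are all mutually reachable — one SCC of size 7.
{0, 2, 3, 9} are all mutually reachable — one SCC of size 4.
That gives 2 strongly connected components.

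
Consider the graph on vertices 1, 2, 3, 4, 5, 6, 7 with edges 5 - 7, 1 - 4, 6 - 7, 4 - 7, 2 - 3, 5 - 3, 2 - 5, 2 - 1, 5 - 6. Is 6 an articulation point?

No

Deleting 6 leaves 1 component (was 1) (its neighbors 5, 7 remain connected to each other), so 6 is not a cut vertex.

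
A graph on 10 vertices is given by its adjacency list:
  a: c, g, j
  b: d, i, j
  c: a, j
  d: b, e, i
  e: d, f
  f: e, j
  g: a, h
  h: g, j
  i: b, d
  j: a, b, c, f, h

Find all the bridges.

The edges on the cycle j-f-e-d-i-b-j are not bridges since each lies on that cycle.
Every edge lies on some cycle, so there are no bridges.

none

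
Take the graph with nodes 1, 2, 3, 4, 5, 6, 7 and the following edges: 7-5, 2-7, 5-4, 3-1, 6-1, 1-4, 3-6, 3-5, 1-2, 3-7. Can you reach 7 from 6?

From 6 we can reach 1, 2, 3, 4, 5, 6, 7, which includes 7.

Yes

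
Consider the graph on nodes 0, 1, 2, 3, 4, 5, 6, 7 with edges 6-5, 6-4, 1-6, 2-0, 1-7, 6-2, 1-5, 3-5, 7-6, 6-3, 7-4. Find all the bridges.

The edges on the cycle 1-7-4-6-1 are not bridges since each lies on that cycle.
But removing 2-0 disconnects 2 from 0; removing 2-6 disconnects 2 from 6 — these are bridges.

0-2, 2-6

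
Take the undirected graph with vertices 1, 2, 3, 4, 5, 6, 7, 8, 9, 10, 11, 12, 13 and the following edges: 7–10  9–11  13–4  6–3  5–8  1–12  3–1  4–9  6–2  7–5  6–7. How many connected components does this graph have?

2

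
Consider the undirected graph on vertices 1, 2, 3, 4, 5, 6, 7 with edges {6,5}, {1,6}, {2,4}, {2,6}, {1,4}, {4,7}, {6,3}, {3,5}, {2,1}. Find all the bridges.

The edges on the cycle 2-1-4-2 are not bridges since each lies on that cycle.
But removing 4–7 disconnects 4 from 7 — this is a bridge.

4-7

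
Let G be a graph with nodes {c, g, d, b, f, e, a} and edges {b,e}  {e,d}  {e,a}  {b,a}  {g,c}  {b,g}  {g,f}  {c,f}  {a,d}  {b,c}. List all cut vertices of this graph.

Removing b increases the component count from 1 to 2, so b is a cut vertex.
By contrast removing d leaves 1 component; it is not a cut vertex. No other vertex is a cut vertex either.

b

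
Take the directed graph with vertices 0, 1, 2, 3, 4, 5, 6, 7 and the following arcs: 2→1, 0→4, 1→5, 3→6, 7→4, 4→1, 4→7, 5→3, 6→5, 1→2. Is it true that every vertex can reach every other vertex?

No

There is no directed path from 7 to 0, so the graph is not strongly connected.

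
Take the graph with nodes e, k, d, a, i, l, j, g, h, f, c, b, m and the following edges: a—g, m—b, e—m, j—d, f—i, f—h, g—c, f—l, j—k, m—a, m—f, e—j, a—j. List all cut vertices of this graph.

a, f, g, j, m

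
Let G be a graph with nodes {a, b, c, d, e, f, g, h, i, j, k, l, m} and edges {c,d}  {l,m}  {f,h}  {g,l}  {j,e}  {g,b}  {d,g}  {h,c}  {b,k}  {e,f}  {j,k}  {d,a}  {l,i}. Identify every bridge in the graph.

The edges on the cycle j-e-f-h-c-d-g-b-k-j are not bridges since each lies on that cycle.
But removing l - g disconnects l from g; removing a - d disconnects a from d; removing l - m disconnects l from m; removing l - i disconnects l from i — these are bridges.

a-d, g-l, i-l, l-m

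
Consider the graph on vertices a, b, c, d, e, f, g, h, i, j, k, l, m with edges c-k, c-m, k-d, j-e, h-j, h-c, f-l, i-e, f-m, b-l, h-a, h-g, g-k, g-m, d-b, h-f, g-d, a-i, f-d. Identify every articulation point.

h

Removing h increases the component count from 1 to 2, so h is a cut vertex.
By contrast removing a leaves 1 component; it is not a cut vertex. No other vertex is a cut vertex either.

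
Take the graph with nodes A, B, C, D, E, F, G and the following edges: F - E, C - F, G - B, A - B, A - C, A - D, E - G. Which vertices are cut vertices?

Removing A increases the component count from 1 to 2, so A is a cut vertex.
By contrast removing E leaves 1 component; it is not a cut vertex. No other vertex is a cut vertex either.

A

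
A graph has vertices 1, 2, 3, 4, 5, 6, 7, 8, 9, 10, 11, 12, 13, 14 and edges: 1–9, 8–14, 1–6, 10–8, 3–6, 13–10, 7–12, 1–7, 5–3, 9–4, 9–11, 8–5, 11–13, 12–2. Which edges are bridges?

1-7, 12-2, 12-7, 14-8, 4-9

The edges on the cycle 1-9-11-13-10-8-5-3-6-1 are not bridges since each lies on that cycle.
But removing 12–2 disconnects 12 from 2; removing 9–4 disconnects 9 from 4; removing 7–12 disconnects 7 from 12; removing 14–8 disconnects 14 from 8 — these are bridges.
In total 5 edges are bridges.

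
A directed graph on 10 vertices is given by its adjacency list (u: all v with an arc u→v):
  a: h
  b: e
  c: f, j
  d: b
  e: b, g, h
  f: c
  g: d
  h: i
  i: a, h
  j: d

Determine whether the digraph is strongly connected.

No

There is no directed path from i to j, so the graph is not strongly connected.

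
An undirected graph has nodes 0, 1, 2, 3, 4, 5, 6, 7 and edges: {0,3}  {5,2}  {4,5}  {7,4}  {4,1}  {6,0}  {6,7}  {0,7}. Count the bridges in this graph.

5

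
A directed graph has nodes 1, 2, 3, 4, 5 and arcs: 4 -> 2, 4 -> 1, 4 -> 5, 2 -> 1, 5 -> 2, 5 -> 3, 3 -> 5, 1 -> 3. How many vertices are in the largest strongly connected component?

4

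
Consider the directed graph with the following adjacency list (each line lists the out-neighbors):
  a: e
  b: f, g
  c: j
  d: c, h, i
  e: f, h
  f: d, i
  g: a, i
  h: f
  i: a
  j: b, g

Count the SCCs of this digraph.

{a, b, c, d, e, f, g, h, i, j} are all mutually reachable — one SCC of size 10.
That gives 1 strongly connected component.

1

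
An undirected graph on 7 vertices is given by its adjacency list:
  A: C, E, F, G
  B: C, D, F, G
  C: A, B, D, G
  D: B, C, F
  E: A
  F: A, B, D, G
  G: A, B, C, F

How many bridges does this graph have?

1

The edges on the cycle C-B-D-F-G-A-C are not bridges since each lies on that cycle.
But removing A-E disconnects A from E — this is a bridge.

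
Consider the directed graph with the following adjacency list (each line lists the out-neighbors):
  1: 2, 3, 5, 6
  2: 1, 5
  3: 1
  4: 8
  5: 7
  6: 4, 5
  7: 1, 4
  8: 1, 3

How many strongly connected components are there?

1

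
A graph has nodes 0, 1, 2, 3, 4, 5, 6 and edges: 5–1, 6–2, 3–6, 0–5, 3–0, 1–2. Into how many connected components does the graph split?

2

4 is isolated — a component by itself.
Starting from 0 we can reach 0, 1, 2, 3, 5, 6. That is one component of size 6.
Total: 2 components.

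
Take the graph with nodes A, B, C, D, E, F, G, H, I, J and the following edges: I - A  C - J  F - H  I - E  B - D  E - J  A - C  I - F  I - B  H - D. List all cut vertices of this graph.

Removing I increases the component count from 2 to 3, so I is a cut vertex.
By contrast removing D leaves 2 components; it is not a cut vertex. No other vertex is a cut vertex either.

I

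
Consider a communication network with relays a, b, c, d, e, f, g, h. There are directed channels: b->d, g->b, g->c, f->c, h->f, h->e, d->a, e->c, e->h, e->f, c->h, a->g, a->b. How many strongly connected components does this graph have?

2

{a, b, d, g} are all mutually reachable — one SCC of size 4.
{c, e, f, h} are all mutually reachable — one SCC of size 4.
That gives 2 strongly connected components.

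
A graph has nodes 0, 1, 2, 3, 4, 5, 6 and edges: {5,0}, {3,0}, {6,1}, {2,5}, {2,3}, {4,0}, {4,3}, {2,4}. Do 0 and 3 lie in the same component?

Yes

From 0 we can reach 0, 2, 3, 4, 5, which includes 3.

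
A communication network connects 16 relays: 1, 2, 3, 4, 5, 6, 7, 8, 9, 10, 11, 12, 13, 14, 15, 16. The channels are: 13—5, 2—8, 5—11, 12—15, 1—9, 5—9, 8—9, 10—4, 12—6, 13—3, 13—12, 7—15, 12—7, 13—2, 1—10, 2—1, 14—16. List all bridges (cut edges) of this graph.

The edges on the cycle 2-8-9-1-2 are not bridges since each lies on that cycle.
But removing 5—11 disconnects 5 from 11; removing 12—13 disconnects 12 from 13; removing 6—12 disconnects 6 from 12; removing 14—16 disconnects 14 from 16 — these are bridges.
In total 7 edges are bridges.

1-10, 10-4, 11-5, 12-13, 12-6, 13-3, 14-16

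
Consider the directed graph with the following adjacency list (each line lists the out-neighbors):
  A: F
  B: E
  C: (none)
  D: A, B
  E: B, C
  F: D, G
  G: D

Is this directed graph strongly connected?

There is no directed path from C to D, so the graph is not strongly connected.

No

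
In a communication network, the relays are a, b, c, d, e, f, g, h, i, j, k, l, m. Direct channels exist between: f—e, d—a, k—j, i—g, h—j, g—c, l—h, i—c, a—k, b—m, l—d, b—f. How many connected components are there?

Starting from c we can reach c, g, i. That is one component of size 3.
Starting from b we can reach b, e, f, m. That is one component of size 4.
Starting from a we can reach a, d, h, j, k, l. That is one component of size 6.
Total: 3 components.

3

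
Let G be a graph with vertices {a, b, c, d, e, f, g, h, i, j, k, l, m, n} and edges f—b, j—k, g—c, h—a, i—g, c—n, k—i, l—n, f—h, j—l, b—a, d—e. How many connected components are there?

4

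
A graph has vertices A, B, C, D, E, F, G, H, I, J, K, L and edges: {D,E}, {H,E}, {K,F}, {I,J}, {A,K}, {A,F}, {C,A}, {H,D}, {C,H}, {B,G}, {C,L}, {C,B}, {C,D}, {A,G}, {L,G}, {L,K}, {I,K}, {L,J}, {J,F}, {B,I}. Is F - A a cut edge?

No

After removing F - A, the path F-K-A still connects them, so the edge is not a bridge.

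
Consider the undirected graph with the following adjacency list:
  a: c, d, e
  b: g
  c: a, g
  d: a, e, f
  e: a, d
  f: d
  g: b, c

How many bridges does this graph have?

The edges on the cycle e-a-d-e are not bridges since each lies on that cycle.
But removing c-g disconnects c from g; removing g-b disconnects g from b; removing a-c disconnects a from c; removing d-f disconnects d from f — these are bridges.
That makes 4 bridges.

4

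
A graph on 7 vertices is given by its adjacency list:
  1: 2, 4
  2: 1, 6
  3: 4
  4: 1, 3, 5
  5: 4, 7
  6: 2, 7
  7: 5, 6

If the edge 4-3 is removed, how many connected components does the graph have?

2

Before removal there is 1 component.
4-3 is a bridge — removing it separates 4's side from 3's side.
After removal: 2 components.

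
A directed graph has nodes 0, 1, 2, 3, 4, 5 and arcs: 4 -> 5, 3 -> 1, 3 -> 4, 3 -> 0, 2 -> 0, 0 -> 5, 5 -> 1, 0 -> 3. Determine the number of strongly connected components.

{0, 3} are all mutually reachable — one SCC of size 2.
{1} is an SCC by itself.
{5} is an SCC by itself.
{2} is an SCC by itself.
{4} is an SCC by itself.
That gives 5 strongly connected components.

5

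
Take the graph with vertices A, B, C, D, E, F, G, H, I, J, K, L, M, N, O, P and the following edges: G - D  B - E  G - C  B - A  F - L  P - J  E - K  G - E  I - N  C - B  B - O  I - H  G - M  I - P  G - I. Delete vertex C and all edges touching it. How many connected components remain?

With C gone, the remaining components are: {F, L}; {A, B, D, E, G, H, I, J, K, M, N, O, P}.
That is 2 components.

2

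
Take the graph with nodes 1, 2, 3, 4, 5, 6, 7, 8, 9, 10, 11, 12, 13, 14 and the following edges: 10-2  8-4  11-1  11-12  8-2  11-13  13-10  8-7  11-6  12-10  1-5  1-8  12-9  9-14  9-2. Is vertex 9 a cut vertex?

Deleting 9 raises the number of components from 2 to 3, so 9 is a cut vertex.

Yes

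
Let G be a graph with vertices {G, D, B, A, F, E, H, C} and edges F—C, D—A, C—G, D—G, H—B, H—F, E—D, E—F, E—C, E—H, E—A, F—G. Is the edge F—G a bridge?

After removing F—G, the path F-C-G still connects them, so the edge is not a bridge.

No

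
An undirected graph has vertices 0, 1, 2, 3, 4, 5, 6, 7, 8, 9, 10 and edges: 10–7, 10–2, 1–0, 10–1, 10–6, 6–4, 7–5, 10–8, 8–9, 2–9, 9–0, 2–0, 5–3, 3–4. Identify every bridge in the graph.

none

The edges on the cycle 10-7-5-3-4-6-10 are not bridges since each lies on that cycle.
Every edge lies on some cycle, so there are no bridges.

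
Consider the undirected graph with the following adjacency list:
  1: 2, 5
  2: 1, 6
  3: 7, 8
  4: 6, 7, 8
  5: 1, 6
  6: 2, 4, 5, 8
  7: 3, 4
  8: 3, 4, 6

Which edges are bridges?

none

The edges on the cycle 6-2-1-5-6 are not bridges since each lies on that cycle.
Every edge lies on some cycle, so there are no bridges.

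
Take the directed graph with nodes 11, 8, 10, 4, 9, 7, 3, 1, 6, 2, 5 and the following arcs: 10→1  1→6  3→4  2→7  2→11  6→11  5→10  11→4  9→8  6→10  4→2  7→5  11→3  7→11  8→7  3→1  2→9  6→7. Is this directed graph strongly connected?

Yes

From 1 we can reach every vertex (1, 2, 3, 4, 5, 6, 7, 8, 9, 10, 11), and every vertex can reach 1 (1, 2, 3, 4, 5, 6, 7, 8, 9, 10, 11). So the whole graph is one strongly connected component.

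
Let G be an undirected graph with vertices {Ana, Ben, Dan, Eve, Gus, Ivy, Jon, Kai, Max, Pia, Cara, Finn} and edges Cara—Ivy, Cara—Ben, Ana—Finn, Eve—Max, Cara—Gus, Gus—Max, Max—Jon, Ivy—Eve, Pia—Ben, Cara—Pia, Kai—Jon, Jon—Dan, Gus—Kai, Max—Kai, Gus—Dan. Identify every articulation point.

Removing Cara increases the component count from 2 to 3, so Cara is a cut vertex.
By contrast removing Finn leaves 2 components; it is not a cut vertex. No other vertex is a cut vertex either.

Cara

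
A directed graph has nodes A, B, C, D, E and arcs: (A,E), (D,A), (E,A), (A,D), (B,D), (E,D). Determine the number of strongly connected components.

3

{A, D, E} are all mutually reachable — one SCC of size 3.
{B} is an SCC by itself.
{C} is an SCC by itself.
That gives 3 strongly connected components.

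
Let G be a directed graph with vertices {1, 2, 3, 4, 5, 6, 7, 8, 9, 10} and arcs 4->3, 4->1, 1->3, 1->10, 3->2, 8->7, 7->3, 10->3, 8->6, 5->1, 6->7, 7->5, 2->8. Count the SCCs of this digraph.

{1, 2, 3, 5, 6, 7, 8, 10} are all mutually reachable — one SCC of size 8.
{9} is an SCC by itself.
{4} is an SCC by itself.
That gives 3 strongly connected components.

3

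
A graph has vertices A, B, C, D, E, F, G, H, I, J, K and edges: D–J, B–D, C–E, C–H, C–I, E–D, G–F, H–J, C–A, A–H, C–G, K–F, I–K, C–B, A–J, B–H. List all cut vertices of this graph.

C

Removing C increases the component count from 1 to 2, so C is a cut vertex.
By contrast removing E leaves 1 component; it is not a cut vertex. No other vertex is a cut vertex either.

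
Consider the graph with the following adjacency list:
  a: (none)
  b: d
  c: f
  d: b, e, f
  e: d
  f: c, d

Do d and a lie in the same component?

No

The component containing d is {b, c, d, e, f}, and a is not in it.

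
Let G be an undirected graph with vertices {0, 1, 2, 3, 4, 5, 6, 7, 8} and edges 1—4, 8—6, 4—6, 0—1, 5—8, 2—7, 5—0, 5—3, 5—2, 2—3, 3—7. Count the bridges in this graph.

0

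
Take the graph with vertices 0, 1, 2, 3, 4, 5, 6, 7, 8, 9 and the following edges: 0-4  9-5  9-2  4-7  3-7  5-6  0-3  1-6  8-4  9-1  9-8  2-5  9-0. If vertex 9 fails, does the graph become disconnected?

Yes

Deleting 9 raises the number of components from 1 to 2, so 9 is a cut vertex.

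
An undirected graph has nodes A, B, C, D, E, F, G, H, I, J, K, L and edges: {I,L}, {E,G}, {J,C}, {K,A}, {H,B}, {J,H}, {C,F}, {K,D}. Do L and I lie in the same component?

Yes

From L we can reach I, L, which includes I.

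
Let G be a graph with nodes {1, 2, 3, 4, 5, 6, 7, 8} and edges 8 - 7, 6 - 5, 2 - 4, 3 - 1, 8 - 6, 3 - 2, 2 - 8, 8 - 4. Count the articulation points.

Removing 2 increases the component count from 1 to 2, so 2 is a cut vertex.
Removing 3 increases the component count from 1 to 2, so 3 is a cut vertex.
Removing 6 increases the component count from 1 to 2, so 6 is a cut vertex.
Likewise 8 is a cut vertex.
By contrast removing 5 leaves 1 component; it is not a cut vertex. No other vertex is a cut vertex either.

4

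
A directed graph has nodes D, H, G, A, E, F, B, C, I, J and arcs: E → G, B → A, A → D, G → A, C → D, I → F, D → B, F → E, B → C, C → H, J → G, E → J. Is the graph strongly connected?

There is no directed path from J to I, so the graph is not strongly connected.

No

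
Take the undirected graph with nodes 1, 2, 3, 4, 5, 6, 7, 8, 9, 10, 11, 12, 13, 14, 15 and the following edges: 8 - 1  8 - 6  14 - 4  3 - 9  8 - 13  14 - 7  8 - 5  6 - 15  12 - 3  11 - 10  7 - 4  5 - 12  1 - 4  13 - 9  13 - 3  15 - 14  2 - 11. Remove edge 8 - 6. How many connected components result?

8 and 6 are still connected via 8-1-4-14-15-6, so the component count stays at 2.

2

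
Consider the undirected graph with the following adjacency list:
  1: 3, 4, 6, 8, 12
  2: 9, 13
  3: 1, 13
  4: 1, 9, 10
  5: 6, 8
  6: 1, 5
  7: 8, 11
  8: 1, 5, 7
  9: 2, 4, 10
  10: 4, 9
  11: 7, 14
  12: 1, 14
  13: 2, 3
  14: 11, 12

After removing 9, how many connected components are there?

1

With 9 gone, the remaining components are: {1, 2, 3, 4, 5, 6, 7, 8, 10, 11, 12, 13, 14}.
That is 1 component.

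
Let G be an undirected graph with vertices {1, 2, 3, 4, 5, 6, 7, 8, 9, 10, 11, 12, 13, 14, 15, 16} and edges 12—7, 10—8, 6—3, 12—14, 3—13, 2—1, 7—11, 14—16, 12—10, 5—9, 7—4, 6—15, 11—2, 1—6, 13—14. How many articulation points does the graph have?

5

Removing 6 increases the component count from 2 to 3, so 6 is a cut vertex.
Removing 7 increases the component count from 2 to 3, so 7 is a cut vertex.
Removing 10 increases the component count from 2 to 3, so 10 is a cut vertex.
Likewise 12, 14 are cut vertices.
By contrast removing 1 leaves 2 components; it is not a cut vertex. No other vertex is a cut vertex either.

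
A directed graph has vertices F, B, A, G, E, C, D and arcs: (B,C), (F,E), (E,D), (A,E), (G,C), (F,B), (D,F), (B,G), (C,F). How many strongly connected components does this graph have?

{B, C, D, E, F, G} are all mutually reachable — one SCC of size 6.
{A} is an SCC by itself.
That gives 2 strongly connected components.

2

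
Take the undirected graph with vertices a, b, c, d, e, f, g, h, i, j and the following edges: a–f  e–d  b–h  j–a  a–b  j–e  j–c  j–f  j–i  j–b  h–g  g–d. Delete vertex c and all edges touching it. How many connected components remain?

With c gone, the remaining components are: {a, b, d, e, f, g, h, i, j}.
That is 1 component.

1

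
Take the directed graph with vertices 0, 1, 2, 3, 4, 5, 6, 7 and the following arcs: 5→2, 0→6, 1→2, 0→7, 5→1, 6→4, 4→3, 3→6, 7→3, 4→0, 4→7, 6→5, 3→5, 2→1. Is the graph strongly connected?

There is no directed path from 2 to 3, so the graph is not strongly connected.

No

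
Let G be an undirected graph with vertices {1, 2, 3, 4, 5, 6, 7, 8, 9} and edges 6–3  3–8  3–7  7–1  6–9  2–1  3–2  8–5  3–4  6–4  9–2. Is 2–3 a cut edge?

No

After removing 2–3, the path 2-9-6-3 still connects them, so the edge is not a bridge.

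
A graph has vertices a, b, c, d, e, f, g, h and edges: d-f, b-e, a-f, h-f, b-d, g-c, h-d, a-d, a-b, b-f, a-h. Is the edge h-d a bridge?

No

After removing h-d, the path h-a-d still connects them, so the edge is not a bridge.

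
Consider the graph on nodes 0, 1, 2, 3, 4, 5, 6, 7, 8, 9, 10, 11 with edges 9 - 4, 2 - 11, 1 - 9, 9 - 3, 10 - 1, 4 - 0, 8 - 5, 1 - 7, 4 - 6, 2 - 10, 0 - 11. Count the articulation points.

Removing 1 increases the component count from 2 to 3, so 1 is a cut vertex.
Removing 4 increases the component count from 2 to 3, so 4 is a cut vertex.
Removing 9 increases the component count from 2 to 3, so 9 is a cut vertex.
By contrast removing 7 leaves 2 components; it is not a cut vertex. No other vertex is a cut vertex either.

3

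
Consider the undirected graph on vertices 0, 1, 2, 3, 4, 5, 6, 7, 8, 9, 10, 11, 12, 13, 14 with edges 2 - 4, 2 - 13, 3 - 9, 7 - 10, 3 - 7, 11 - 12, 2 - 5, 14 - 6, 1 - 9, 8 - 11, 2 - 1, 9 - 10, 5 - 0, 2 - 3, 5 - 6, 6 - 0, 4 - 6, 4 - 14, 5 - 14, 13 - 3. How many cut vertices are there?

Removing 2 increases the component count from 2 to 3, so 2 is a cut vertex.
Removing 11 increases the component count from 2 to 3, so 11 is a cut vertex.
By contrast removing 3 leaves 2 components; it is not a cut vertex. No other vertex is a cut vertex either.

2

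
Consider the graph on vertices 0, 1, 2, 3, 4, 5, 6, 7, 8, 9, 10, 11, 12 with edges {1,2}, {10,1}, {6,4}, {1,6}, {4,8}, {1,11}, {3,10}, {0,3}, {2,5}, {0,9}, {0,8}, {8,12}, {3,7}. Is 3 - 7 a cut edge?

Yes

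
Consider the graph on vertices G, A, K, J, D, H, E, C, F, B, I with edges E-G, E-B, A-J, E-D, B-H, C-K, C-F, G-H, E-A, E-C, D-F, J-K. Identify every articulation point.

Removing E increases the component count from 2 to 3, so E is a cut vertex.
By contrast removing D leaves 2 components; it is not a cut vertex. No other vertex is a cut vertex either.

E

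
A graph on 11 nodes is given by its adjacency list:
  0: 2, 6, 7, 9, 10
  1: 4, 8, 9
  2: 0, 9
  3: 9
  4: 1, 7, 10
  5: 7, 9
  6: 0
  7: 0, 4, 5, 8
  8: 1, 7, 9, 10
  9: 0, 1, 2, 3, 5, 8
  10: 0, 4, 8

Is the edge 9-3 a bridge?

Removing 9-3 leaves no path between 9 and 3: the component count goes from 1 to 2. So it is a bridge.

Yes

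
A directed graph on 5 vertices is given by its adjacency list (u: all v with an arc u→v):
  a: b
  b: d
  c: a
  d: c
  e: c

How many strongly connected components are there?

2

{a, b, c, d} are all mutually reachable — one SCC of size 4.
{e} is an SCC by itself.
That gives 2 strongly connected components.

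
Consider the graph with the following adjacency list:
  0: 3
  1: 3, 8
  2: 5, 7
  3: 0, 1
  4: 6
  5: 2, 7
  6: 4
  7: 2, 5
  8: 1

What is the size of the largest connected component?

4

Starting from 4 we can reach 4, 6. That is one component of size 2.
Starting from 2 we can reach 2, 5, 7. That is one component of size 3.
Starting from 0 we can reach 0, 1, 3, 8. That is one component of size 4.
The largest has 4 vertices.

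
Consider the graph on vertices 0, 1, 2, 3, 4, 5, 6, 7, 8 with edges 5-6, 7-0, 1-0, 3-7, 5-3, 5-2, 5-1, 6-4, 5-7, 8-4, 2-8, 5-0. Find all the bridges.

The edges on the cycle 5-3-7-5 are not bridges since each lies on that cycle.
Every edge lies on some cycle, so there are no bridges.

none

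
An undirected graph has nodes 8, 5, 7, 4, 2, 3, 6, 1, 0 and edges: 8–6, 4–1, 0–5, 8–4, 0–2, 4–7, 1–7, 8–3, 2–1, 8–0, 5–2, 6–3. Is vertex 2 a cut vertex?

No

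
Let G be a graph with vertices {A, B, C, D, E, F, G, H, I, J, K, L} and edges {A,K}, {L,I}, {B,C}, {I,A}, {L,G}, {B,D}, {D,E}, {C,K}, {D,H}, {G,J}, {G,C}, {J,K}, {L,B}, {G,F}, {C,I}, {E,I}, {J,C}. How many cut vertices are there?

2

Removing D increases the component count from 1 to 2, so D is a cut vertex.
Removing G increases the component count from 1 to 2, so G is a cut vertex.
By contrast removing I leaves 1 component; it is not a cut vertex. No other vertex is a cut vertex either.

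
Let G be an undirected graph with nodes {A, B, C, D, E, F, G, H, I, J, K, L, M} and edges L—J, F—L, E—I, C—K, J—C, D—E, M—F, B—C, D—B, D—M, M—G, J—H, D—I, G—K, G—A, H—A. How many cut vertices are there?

1

Removing D increases the component count from 1 to 2, so D is a cut vertex.
By contrast removing G leaves 1 component; it is not a cut vertex. No other vertex is a cut vertex either.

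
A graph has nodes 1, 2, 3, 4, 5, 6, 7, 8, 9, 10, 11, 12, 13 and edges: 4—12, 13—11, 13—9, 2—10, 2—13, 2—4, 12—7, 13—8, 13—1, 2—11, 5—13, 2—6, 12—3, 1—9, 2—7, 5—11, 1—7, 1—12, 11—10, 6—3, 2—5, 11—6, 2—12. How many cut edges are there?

The edges on the cycle 2-5-13-2 are not bridges since each lies on that cycle.
But removing 8—13 disconnects 8 from 13 — this is a bridge.

1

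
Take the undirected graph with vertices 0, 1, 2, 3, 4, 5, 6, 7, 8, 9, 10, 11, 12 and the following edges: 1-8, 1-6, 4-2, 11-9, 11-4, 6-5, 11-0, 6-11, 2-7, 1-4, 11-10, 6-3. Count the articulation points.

5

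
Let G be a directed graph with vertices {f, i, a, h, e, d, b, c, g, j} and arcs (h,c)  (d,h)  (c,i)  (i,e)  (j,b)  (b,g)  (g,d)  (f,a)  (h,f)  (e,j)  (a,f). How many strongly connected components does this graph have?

2

{b, c, d, e, g, h, i, j} are all mutually reachable — one SCC of size 8.
{a, f} are all mutually reachable — one SCC of size 2.
That gives 2 strongly connected components.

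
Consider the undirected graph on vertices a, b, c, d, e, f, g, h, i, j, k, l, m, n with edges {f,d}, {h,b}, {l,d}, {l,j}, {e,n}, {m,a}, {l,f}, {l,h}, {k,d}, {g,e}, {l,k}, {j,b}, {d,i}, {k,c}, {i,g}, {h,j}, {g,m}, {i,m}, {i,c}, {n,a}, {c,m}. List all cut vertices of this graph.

Removing l increases the component count from 1 to 2, so l is a cut vertex.
By contrast removing e leaves 1 component; it is not a cut vertex. No other vertex is a cut vertex either.

l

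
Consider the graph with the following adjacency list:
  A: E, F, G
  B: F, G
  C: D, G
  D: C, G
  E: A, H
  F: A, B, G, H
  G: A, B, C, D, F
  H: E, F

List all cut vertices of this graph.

G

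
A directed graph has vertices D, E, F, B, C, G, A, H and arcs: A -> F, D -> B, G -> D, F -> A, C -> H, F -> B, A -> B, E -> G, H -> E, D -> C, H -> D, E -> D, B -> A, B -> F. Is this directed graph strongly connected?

No

There is no directed path from B to D, so the graph is not strongly connected.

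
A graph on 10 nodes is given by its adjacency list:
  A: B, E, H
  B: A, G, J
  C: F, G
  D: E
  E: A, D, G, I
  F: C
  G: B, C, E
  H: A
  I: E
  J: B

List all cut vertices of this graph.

Removing A increases the component count from 1 to 2, so A is a cut vertex.
Removing B increases the component count from 1 to 2, so B is a cut vertex.
Removing C increases the component count from 1 to 2, so C is a cut vertex.
Likewise E, G are cut vertices.
By contrast removing H leaves 1 component; it is not a cut vertex. No other vertex is a cut vertex either.

A, B, C, E, G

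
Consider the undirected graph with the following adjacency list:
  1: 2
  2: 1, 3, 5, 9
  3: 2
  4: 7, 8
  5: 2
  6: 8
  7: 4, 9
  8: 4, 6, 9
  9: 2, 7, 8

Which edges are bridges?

The edges on the cycle 7-4-8-9-7 are not bridges since each lies on that cycle.
But removing 9-2 disconnects 9 from 2; removing 2-3 disconnects 2 from 3; removing 8-6 disconnects 8 from 6; removing 5-2 disconnects 5 from 2 — these are bridges.
In total 5 edges are bridges.

1-2, 2-3, 2-5, 2-9, 6-8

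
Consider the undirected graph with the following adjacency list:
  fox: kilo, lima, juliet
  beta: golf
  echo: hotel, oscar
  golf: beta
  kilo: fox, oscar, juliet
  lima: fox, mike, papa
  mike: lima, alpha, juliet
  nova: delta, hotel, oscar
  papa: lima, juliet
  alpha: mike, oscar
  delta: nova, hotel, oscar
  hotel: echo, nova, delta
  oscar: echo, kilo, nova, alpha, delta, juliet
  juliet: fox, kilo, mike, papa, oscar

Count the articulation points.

1

Removing oscar increases the component count from 2 to 3, so oscar is a cut vertex.
By contrast removing nova leaves 2 components; it is not a cut vertex. No other vertex is a cut vertex either.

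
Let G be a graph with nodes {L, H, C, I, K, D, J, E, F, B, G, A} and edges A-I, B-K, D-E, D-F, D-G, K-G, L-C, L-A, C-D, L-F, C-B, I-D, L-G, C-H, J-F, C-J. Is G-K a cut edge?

After removing G-K, the path G-L-C-B-K still connects them, so the edge is not a bridge.

No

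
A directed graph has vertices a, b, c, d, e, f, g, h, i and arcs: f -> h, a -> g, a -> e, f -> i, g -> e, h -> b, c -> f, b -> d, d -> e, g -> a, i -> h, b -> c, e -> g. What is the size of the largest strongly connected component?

{b, c, f, h, i} are all mutually reachable — one SCC of size 5.
{a, e, g} are all mutually reachable — one SCC of size 3.
{d} is an SCC by itself.
The largest has 5 vertices.

5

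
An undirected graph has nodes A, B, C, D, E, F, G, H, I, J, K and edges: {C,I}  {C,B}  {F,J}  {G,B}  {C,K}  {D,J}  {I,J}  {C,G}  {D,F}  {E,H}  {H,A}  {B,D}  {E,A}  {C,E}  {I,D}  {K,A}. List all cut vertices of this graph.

C

Removing C increases the component count from 1 to 2, so C is a cut vertex.
By contrast removing D leaves 1 component; it is not a cut vertex. No other vertex is a cut vertex either.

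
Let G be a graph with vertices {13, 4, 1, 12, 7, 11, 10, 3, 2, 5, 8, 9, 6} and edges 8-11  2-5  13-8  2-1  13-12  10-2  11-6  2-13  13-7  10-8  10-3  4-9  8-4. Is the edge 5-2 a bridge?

Removing 5-2 leaves no path between 5 and 2: the component count goes from 1 to 2. So it is a bridge.

Yes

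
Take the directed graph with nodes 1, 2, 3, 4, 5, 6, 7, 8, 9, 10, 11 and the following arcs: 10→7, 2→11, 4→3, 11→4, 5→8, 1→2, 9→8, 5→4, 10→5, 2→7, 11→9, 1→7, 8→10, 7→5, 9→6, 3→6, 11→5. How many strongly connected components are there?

{5, 7, 8, 10} are all mutually reachable — one SCC of size 4.
{2} is an SCC by itself.
{9} is an SCC by itself.
{1} is an SCC by itself.
{6} is an SCC by itself.
(and 3 more singleton SCCs)
That gives 8 strongly connected components.

8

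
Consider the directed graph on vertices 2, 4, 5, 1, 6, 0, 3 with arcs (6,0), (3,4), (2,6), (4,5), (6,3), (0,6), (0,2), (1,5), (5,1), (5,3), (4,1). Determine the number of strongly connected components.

{1, 3, 4, 5} are all mutually reachable — one SCC of size 4.
{0, 2, 6} are all mutually reachable — one SCC of size 3.
That gives 2 strongly connected components.

2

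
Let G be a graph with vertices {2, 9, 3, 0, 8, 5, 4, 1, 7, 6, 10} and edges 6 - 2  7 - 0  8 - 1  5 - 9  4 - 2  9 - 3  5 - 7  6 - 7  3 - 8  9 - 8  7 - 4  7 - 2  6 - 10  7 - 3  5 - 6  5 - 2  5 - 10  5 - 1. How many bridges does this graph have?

1

The edges on the cycle 5-6-10-5 are not bridges since each lies on that cycle.
But removing 7 - 0 disconnects 7 from 0 — this is a bridge.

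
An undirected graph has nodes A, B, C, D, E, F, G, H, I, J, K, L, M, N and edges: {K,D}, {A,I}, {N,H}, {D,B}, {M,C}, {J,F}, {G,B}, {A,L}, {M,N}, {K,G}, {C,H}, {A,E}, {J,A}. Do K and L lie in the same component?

No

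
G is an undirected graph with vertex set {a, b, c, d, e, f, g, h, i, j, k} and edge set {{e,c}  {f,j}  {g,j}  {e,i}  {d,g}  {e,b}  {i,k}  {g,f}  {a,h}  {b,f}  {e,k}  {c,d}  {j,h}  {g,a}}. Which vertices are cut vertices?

Removing e increases the component count from 1 to 2, so e is a cut vertex.
By contrast removing j leaves 1 component; it is not a cut vertex. No other vertex is a cut vertex either.

e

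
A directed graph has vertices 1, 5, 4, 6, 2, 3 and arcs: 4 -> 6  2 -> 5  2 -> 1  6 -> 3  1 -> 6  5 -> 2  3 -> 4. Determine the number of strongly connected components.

3

{3, 4, 6} are all mutually reachable — one SCC of size 3.
{2, 5} are all mutually reachable — one SCC of size 2.
{1} is an SCC by itself.
That gives 3 strongly connected components.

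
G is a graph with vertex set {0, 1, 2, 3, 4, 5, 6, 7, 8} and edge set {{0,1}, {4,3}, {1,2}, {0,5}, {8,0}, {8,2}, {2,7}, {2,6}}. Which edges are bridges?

0-5, 2-6, 2-7, 3-4

The edges on the cycle 8-0-1-2-8 are not bridges since each lies on that cycle.
But removing 2–7 disconnects 2 from 7; removing 2–6 disconnects 2 from 6; removing 0–5 disconnects 0 from 5; removing 3–4 disconnects 3 from 4 — these are bridges.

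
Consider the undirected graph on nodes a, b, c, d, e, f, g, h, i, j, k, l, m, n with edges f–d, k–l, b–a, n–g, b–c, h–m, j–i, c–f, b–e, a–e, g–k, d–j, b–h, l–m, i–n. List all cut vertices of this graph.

Removing b increases the component count from 1 to 2, so b is a cut vertex.
By contrast removing k leaves 1 component; it is not a cut vertex. No other vertex is a cut vertex either.

b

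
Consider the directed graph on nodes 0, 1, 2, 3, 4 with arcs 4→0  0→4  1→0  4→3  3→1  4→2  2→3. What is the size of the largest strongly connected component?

{0, 1, 2, 3, 4} are all mutually reachable — one SCC of size 5.
The largest has 5 vertices.

5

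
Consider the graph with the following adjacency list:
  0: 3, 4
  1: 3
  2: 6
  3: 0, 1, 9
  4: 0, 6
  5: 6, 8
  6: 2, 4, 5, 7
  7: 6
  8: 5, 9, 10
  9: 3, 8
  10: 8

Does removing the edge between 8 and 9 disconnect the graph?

After removing 8-9, the path 8-5-6-4-0-3-9 still connects them, so the edge is not a bridge.

No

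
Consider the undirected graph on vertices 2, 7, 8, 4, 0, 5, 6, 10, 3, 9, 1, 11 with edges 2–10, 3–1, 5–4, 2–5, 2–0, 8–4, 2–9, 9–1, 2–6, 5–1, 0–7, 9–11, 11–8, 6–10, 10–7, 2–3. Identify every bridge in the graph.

The edges on the cycle 2-6-10-2 are not bridges since each lies on that cycle.
Every edge lies on some cycle, so there are no bridges.

none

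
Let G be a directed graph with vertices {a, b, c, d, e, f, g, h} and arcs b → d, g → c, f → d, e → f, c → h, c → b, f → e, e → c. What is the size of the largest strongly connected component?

2

{e, f} are all mutually reachable — one SCC of size 2.
{h} is an SCC by itself.
{c} is an SCC by itself.
{b} is an SCC by itself.
{d} is an SCC by itself.
(and 2 more singleton SCCs)
The largest has 2 vertices.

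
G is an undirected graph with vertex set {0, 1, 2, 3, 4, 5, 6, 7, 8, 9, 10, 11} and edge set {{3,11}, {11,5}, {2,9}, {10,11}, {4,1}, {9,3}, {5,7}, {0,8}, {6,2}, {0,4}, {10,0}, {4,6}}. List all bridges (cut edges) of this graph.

The edges on the cycle 10-0-4-6-2-9-3-11-10 are not bridges since each lies on that cycle.
But removing 0–8 disconnects 0 from 8; removing 1–4 disconnects 1 from 4; removing 5–7 disconnects 5 from 7; removing 5–11 disconnects 5 from 11 — these are bridges.

0-8, 1-4, 11-5, 5-7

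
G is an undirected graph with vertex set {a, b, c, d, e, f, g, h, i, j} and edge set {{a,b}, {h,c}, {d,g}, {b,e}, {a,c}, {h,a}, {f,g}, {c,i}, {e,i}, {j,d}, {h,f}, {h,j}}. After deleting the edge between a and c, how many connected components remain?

1

a and c are still connected via a-h-c, so the component count stays at 1.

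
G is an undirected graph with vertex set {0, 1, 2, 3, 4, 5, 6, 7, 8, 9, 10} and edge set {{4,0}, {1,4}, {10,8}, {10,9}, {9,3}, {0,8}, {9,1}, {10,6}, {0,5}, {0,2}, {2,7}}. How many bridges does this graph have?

5

The edges on the cycle 10-9-1-4-0-8-10 are not bridges since each lies on that cycle.
But removing 2 - 7 disconnects 2 from 7; removing 2 - 0 disconnects 2 from 0; removing 9 - 3 disconnects 9 from 3; removing 10 - 6 disconnects 10 from 6 — these are bridges.
In total 5 edges are bridges.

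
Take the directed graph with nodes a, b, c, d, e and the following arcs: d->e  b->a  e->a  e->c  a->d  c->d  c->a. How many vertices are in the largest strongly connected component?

4

{a, c, d, e} are all mutually reachable — one SCC of size 4.
{b} is an SCC by itself.
The largest has 4 vertices.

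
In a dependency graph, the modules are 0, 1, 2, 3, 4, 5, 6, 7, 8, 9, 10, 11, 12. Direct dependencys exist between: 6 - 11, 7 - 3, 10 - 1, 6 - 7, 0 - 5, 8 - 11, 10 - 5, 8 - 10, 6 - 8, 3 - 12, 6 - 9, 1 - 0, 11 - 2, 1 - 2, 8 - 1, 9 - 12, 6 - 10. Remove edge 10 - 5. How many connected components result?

2

10 and 5 are still connected via 10-1-0-5, so the component count stays at 2.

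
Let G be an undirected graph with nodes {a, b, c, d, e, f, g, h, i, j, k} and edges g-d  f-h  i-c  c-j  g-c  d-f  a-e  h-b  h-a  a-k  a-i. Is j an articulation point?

Deleting j leaves 1 component (was 1), so j is not a cut vertex.

No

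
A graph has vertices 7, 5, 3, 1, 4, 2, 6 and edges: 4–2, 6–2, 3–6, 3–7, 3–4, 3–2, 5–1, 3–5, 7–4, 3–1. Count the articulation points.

Removing 3 increases the component count from 1 to 2, so 3 is a cut vertex.
By contrast removing 1 leaves 1 component; it is not a cut vertex. No other vertex is a cut vertex either.

1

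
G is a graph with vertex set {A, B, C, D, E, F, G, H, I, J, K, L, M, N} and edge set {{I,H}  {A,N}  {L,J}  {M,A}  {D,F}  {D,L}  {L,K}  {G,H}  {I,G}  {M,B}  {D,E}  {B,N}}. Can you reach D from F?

From F we can reach D, E, F, J, K, L, which includes D.

Yes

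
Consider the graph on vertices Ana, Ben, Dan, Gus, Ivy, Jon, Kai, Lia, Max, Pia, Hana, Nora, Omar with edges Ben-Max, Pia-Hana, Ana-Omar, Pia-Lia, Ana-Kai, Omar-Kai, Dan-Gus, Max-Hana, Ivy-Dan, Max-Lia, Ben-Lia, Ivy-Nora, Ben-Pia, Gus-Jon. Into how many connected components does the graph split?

3

Starting from Ana we can reach Ana, Kai, Omar. That is one component of size 3.
Starting from Dan we can reach Dan, Gus, Ivy, Jon, Nora. That is one component of size 5.
Starting from Ben we can reach Ben, Lia, Max, Pia, Hana. That is one component of size 5.
Total: 3 components.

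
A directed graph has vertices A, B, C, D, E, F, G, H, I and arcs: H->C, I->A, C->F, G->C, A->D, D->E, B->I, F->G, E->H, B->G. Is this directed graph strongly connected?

There is no directed path from I to B, so the graph is not strongly connected.

No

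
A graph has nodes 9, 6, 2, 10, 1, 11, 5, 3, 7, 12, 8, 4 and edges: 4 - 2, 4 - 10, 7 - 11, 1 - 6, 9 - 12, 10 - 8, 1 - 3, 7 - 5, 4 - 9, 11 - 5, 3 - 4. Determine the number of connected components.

2

Starting from 5 we can reach 5, 7, 11. That is one component of size 3.
Starting from 1 we can reach 1, 2, 3, 4, 6, 8, 9, 10, 12. That is one component of size 9.
Total: 2 components.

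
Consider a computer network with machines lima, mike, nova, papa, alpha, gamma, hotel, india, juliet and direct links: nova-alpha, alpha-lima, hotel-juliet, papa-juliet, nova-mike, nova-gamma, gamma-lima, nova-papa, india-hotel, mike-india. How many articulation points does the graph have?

1

Removing nova increases the component count from 1 to 2, so nova is a cut vertex.
By contrast removing alpha leaves 1 component; it is not a cut vertex. No other vertex is a cut vertex either.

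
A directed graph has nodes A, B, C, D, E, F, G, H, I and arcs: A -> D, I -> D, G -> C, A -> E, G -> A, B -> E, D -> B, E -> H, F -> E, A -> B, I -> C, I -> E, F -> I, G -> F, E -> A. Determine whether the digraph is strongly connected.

There is no directed path from F to G, so the graph is not strongly connected.

No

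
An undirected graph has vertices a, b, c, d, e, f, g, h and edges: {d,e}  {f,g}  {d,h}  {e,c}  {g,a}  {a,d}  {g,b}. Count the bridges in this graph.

removing g-a disconnects g from a; removing g-f disconnects g from f; removing c-e disconnects c from e; removing h-d disconnects h from d — these are bridges.
In total 7 edges are bridges.

7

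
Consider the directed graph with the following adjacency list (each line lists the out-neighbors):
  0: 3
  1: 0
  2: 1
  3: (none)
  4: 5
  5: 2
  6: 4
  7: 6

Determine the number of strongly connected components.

{1} is an SCC by itself.
{6} is an SCC by itself.
{3} is an SCC by itself.
{5} is an SCC by itself.
{0} is an SCC by itself.
(and 3 more singleton SCCs)
That gives 8 strongly connected components.

8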